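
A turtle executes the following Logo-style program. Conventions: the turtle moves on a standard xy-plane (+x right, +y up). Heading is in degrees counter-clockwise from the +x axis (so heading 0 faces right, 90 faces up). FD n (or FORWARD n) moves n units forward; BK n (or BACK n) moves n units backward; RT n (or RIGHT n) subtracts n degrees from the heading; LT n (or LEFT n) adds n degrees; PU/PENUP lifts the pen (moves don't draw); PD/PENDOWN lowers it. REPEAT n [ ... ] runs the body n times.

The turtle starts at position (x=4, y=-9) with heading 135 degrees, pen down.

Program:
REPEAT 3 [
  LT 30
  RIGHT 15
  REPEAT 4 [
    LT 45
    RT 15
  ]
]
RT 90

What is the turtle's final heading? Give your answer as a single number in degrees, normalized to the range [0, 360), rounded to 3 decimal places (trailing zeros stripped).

Executing turtle program step by step:
Start: pos=(4,-9), heading=135, pen down
REPEAT 3 [
  -- iteration 1/3 --
  LT 30: heading 135 -> 165
  RT 15: heading 165 -> 150
  REPEAT 4 [
    -- iteration 1/4 --
    LT 45: heading 150 -> 195
    RT 15: heading 195 -> 180
    -- iteration 2/4 --
    LT 45: heading 180 -> 225
    RT 15: heading 225 -> 210
    -- iteration 3/4 --
    LT 45: heading 210 -> 255
    RT 15: heading 255 -> 240
    -- iteration 4/4 --
    LT 45: heading 240 -> 285
    RT 15: heading 285 -> 270
  ]
  -- iteration 2/3 --
  LT 30: heading 270 -> 300
  RT 15: heading 300 -> 285
  REPEAT 4 [
    -- iteration 1/4 --
    LT 45: heading 285 -> 330
    RT 15: heading 330 -> 315
    -- iteration 2/4 --
    LT 45: heading 315 -> 0
    RT 15: heading 0 -> 345
    -- iteration 3/4 --
    LT 45: heading 345 -> 30
    RT 15: heading 30 -> 15
    -- iteration 4/4 --
    LT 45: heading 15 -> 60
    RT 15: heading 60 -> 45
  ]
  -- iteration 3/3 --
  LT 30: heading 45 -> 75
  RT 15: heading 75 -> 60
  REPEAT 4 [
    -- iteration 1/4 --
    LT 45: heading 60 -> 105
    RT 15: heading 105 -> 90
    -- iteration 2/4 --
    LT 45: heading 90 -> 135
    RT 15: heading 135 -> 120
    -- iteration 3/4 --
    LT 45: heading 120 -> 165
    RT 15: heading 165 -> 150
    -- iteration 4/4 --
    LT 45: heading 150 -> 195
    RT 15: heading 195 -> 180
  ]
]
RT 90: heading 180 -> 90
Final: pos=(4,-9), heading=90, 0 segment(s) drawn

Answer: 90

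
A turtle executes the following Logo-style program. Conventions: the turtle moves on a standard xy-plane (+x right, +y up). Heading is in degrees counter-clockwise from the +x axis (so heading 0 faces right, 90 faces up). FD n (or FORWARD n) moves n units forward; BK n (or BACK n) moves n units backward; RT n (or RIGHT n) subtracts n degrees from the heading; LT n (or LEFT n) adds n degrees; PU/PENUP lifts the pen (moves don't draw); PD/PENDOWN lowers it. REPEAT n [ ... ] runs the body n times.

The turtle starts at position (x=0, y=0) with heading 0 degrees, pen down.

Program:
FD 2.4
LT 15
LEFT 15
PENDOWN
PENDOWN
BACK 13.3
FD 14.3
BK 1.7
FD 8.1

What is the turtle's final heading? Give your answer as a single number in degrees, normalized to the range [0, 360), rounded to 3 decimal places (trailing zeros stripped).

Answer: 30

Derivation:
Executing turtle program step by step:
Start: pos=(0,0), heading=0, pen down
FD 2.4: (0,0) -> (2.4,0) [heading=0, draw]
LT 15: heading 0 -> 15
LT 15: heading 15 -> 30
PD: pen down
PD: pen down
BK 13.3: (2.4,0) -> (-9.118,-6.65) [heading=30, draw]
FD 14.3: (-9.118,-6.65) -> (3.266,0.5) [heading=30, draw]
BK 1.7: (3.266,0.5) -> (1.794,-0.35) [heading=30, draw]
FD 8.1: (1.794,-0.35) -> (8.809,3.7) [heading=30, draw]
Final: pos=(8.809,3.7), heading=30, 5 segment(s) drawn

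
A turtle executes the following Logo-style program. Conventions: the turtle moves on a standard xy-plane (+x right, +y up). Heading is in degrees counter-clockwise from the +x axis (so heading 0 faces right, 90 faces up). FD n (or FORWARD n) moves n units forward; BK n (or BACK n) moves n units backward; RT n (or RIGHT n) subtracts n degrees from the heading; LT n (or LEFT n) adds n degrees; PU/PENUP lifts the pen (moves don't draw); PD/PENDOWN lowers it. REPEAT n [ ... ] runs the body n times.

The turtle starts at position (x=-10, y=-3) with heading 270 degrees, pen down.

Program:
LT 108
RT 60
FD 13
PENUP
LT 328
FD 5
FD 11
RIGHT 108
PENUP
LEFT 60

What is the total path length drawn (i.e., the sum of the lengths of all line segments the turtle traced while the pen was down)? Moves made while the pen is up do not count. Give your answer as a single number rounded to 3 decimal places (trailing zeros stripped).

Answer: 13

Derivation:
Executing turtle program step by step:
Start: pos=(-10,-3), heading=270, pen down
LT 108: heading 270 -> 18
RT 60: heading 18 -> 318
FD 13: (-10,-3) -> (-0.339,-11.699) [heading=318, draw]
PU: pen up
LT 328: heading 318 -> 286
FD 5: (-0.339,-11.699) -> (1.039,-16.505) [heading=286, move]
FD 11: (1.039,-16.505) -> (4.071,-27.079) [heading=286, move]
RT 108: heading 286 -> 178
PU: pen up
LT 60: heading 178 -> 238
Final: pos=(4.071,-27.079), heading=238, 1 segment(s) drawn

Segment lengths:
  seg 1: (-10,-3) -> (-0.339,-11.699), length = 13
Total = 13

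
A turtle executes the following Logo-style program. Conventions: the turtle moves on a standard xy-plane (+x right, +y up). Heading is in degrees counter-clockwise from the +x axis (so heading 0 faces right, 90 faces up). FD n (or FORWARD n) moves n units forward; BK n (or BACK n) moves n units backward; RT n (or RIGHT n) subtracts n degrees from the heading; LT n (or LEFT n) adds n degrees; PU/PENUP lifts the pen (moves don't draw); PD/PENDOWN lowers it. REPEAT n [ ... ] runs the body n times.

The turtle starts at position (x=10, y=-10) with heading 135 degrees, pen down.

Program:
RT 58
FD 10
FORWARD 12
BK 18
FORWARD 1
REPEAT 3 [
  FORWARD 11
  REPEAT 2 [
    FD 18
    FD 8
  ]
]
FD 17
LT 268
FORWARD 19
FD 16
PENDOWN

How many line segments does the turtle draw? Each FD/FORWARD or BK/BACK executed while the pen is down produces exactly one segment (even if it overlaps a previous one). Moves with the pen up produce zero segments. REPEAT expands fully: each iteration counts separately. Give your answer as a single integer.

Executing turtle program step by step:
Start: pos=(10,-10), heading=135, pen down
RT 58: heading 135 -> 77
FD 10: (10,-10) -> (12.25,-0.256) [heading=77, draw]
FD 12: (12.25,-0.256) -> (14.949,11.436) [heading=77, draw]
BK 18: (14.949,11.436) -> (10.9,-6.103) [heading=77, draw]
FD 1: (10.9,-6.103) -> (11.125,-5.128) [heading=77, draw]
REPEAT 3 [
  -- iteration 1/3 --
  FD 11: (11.125,-5.128) -> (13.599,5.59) [heading=77, draw]
  REPEAT 2 [
    -- iteration 1/2 --
    FD 18: (13.599,5.59) -> (17.648,23.129) [heading=77, draw]
    FD 8: (17.648,23.129) -> (19.448,30.924) [heading=77, draw]
    -- iteration 2/2 --
    FD 18: (19.448,30.924) -> (23.497,48.462) [heading=77, draw]
    FD 8: (23.497,48.462) -> (25.297,56.257) [heading=77, draw]
  ]
  -- iteration 2/3 --
  FD 11: (25.297,56.257) -> (27.771,66.975) [heading=77, draw]
  REPEAT 2 [
    -- iteration 1/2 --
    FD 18: (27.771,66.975) -> (31.82,84.514) [heading=77, draw]
    FD 8: (31.82,84.514) -> (33.62,92.309) [heading=77, draw]
    -- iteration 2/2 --
    FD 18: (33.62,92.309) -> (37.669,109.848) [heading=77, draw]
    FD 8: (37.669,109.848) -> (39.469,117.642) [heading=77, draw]
  ]
  -- iteration 3/3 --
  FD 11: (39.469,117.642) -> (41.943,128.361) [heading=77, draw]
  REPEAT 2 [
    -- iteration 1/2 --
    FD 18: (41.943,128.361) -> (45.992,145.899) [heading=77, draw]
    FD 8: (45.992,145.899) -> (47.792,153.694) [heading=77, draw]
    -- iteration 2/2 --
    FD 18: (47.792,153.694) -> (51.841,171.233) [heading=77, draw]
    FD 8: (51.841,171.233) -> (53.641,179.028) [heading=77, draw]
  ]
]
FD 17: (53.641,179.028) -> (57.465,195.592) [heading=77, draw]
LT 268: heading 77 -> 345
FD 19: (57.465,195.592) -> (75.817,190.675) [heading=345, draw]
FD 16: (75.817,190.675) -> (91.272,186.533) [heading=345, draw]
PD: pen down
Final: pos=(91.272,186.533), heading=345, 22 segment(s) drawn
Segments drawn: 22

Answer: 22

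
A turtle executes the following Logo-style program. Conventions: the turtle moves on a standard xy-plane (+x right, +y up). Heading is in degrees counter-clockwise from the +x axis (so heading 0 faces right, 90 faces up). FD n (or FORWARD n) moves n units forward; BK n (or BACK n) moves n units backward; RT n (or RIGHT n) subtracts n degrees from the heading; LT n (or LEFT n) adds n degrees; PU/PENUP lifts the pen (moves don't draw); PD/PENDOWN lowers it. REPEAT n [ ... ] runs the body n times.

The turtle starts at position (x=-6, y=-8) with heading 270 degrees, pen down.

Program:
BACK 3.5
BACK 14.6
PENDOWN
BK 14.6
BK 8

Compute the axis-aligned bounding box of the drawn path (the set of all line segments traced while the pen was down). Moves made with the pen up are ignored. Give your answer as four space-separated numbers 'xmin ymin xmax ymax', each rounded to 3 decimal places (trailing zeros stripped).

Executing turtle program step by step:
Start: pos=(-6,-8), heading=270, pen down
BK 3.5: (-6,-8) -> (-6,-4.5) [heading=270, draw]
BK 14.6: (-6,-4.5) -> (-6,10.1) [heading=270, draw]
PD: pen down
BK 14.6: (-6,10.1) -> (-6,24.7) [heading=270, draw]
BK 8: (-6,24.7) -> (-6,32.7) [heading=270, draw]
Final: pos=(-6,32.7), heading=270, 4 segment(s) drawn

Segment endpoints: x in {-6, -6, -6, -6, -6}, y in {-8, -4.5, 10.1, 24.7, 32.7}
xmin=-6, ymin=-8, xmax=-6, ymax=32.7

Answer: -6 -8 -6 32.7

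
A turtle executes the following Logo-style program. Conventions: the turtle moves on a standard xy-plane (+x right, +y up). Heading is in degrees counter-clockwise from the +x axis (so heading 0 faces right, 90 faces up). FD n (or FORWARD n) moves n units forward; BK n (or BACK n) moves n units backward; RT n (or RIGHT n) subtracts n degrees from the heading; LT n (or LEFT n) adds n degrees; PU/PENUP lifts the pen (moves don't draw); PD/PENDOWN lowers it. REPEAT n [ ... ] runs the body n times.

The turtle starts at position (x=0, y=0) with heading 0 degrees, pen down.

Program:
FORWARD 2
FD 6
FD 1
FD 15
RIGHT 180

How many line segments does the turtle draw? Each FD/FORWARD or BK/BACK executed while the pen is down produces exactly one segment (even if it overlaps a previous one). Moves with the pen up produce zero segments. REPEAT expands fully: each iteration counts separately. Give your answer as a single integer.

Executing turtle program step by step:
Start: pos=(0,0), heading=0, pen down
FD 2: (0,0) -> (2,0) [heading=0, draw]
FD 6: (2,0) -> (8,0) [heading=0, draw]
FD 1: (8,0) -> (9,0) [heading=0, draw]
FD 15: (9,0) -> (24,0) [heading=0, draw]
RT 180: heading 0 -> 180
Final: pos=(24,0), heading=180, 4 segment(s) drawn
Segments drawn: 4

Answer: 4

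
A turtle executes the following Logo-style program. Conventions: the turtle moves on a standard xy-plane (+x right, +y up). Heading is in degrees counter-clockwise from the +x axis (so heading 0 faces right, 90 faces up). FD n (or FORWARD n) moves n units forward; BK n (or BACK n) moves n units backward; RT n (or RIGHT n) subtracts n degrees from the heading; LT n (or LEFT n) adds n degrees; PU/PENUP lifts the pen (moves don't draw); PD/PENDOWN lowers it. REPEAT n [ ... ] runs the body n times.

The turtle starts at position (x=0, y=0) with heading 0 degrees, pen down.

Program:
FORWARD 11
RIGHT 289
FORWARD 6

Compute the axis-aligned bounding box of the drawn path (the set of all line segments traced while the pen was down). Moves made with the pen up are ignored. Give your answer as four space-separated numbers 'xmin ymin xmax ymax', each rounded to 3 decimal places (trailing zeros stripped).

Answer: 0 0 12.953 5.673

Derivation:
Executing turtle program step by step:
Start: pos=(0,0), heading=0, pen down
FD 11: (0,0) -> (11,0) [heading=0, draw]
RT 289: heading 0 -> 71
FD 6: (11,0) -> (12.953,5.673) [heading=71, draw]
Final: pos=(12.953,5.673), heading=71, 2 segment(s) drawn

Segment endpoints: x in {0, 11, 12.953}, y in {0, 5.673}
xmin=0, ymin=0, xmax=12.953, ymax=5.673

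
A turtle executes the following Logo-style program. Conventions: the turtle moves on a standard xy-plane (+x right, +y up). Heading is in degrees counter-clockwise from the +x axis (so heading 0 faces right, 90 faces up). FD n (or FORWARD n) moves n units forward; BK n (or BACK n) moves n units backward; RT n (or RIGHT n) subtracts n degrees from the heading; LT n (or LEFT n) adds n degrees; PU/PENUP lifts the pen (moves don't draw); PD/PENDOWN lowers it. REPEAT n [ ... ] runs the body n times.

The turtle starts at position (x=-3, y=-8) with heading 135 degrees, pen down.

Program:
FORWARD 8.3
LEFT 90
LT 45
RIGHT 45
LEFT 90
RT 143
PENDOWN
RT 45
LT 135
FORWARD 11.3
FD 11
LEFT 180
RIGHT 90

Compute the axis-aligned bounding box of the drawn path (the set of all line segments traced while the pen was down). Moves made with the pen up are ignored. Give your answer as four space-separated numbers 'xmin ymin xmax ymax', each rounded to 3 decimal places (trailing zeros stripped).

Answer: -11.973 -24.214 -3 -2.131

Derivation:
Executing turtle program step by step:
Start: pos=(-3,-8), heading=135, pen down
FD 8.3: (-3,-8) -> (-8.869,-2.131) [heading=135, draw]
LT 90: heading 135 -> 225
LT 45: heading 225 -> 270
RT 45: heading 270 -> 225
LT 90: heading 225 -> 315
RT 143: heading 315 -> 172
PD: pen down
RT 45: heading 172 -> 127
LT 135: heading 127 -> 262
FD 11.3: (-8.869,-2.131) -> (-10.442,-13.321) [heading=262, draw]
FD 11: (-10.442,-13.321) -> (-11.973,-24.214) [heading=262, draw]
LT 180: heading 262 -> 82
RT 90: heading 82 -> 352
Final: pos=(-11.973,-24.214), heading=352, 3 segment(s) drawn

Segment endpoints: x in {-11.973, -10.442, -8.869, -3}, y in {-24.214, -13.321, -8, -2.131}
xmin=-11.973, ymin=-24.214, xmax=-3, ymax=-2.131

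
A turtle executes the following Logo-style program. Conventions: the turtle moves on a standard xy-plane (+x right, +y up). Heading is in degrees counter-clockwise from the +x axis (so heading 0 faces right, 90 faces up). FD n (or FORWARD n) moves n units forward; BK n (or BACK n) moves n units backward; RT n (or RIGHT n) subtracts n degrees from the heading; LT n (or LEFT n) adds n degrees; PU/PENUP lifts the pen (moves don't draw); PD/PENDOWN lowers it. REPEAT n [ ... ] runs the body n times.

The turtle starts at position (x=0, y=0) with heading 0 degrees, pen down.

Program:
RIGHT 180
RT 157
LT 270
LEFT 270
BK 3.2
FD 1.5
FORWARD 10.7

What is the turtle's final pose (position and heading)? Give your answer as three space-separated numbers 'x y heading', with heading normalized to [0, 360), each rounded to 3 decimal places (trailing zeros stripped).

Answer: -8.285 -3.517 203

Derivation:
Executing turtle program step by step:
Start: pos=(0,0), heading=0, pen down
RT 180: heading 0 -> 180
RT 157: heading 180 -> 23
LT 270: heading 23 -> 293
LT 270: heading 293 -> 203
BK 3.2: (0,0) -> (2.946,1.25) [heading=203, draw]
FD 1.5: (2.946,1.25) -> (1.565,0.664) [heading=203, draw]
FD 10.7: (1.565,0.664) -> (-8.285,-3.517) [heading=203, draw]
Final: pos=(-8.285,-3.517), heading=203, 3 segment(s) drawn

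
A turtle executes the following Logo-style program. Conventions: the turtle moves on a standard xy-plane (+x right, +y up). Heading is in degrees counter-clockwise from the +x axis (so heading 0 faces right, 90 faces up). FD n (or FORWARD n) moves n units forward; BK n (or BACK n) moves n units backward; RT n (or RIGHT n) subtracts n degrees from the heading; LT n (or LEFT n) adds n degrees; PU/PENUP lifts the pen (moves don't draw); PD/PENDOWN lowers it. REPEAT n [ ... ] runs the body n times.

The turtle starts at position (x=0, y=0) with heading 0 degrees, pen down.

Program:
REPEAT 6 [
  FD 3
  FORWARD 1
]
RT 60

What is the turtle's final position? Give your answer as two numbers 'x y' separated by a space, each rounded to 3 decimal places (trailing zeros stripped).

Executing turtle program step by step:
Start: pos=(0,0), heading=0, pen down
REPEAT 6 [
  -- iteration 1/6 --
  FD 3: (0,0) -> (3,0) [heading=0, draw]
  FD 1: (3,0) -> (4,0) [heading=0, draw]
  -- iteration 2/6 --
  FD 3: (4,0) -> (7,0) [heading=0, draw]
  FD 1: (7,0) -> (8,0) [heading=0, draw]
  -- iteration 3/6 --
  FD 3: (8,0) -> (11,0) [heading=0, draw]
  FD 1: (11,0) -> (12,0) [heading=0, draw]
  -- iteration 4/6 --
  FD 3: (12,0) -> (15,0) [heading=0, draw]
  FD 1: (15,0) -> (16,0) [heading=0, draw]
  -- iteration 5/6 --
  FD 3: (16,0) -> (19,0) [heading=0, draw]
  FD 1: (19,0) -> (20,0) [heading=0, draw]
  -- iteration 6/6 --
  FD 3: (20,0) -> (23,0) [heading=0, draw]
  FD 1: (23,0) -> (24,0) [heading=0, draw]
]
RT 60: heading 0 -> 300
Final: pos=(24,0), heading=300, 12 segment(s) drawn

Answer: 24 0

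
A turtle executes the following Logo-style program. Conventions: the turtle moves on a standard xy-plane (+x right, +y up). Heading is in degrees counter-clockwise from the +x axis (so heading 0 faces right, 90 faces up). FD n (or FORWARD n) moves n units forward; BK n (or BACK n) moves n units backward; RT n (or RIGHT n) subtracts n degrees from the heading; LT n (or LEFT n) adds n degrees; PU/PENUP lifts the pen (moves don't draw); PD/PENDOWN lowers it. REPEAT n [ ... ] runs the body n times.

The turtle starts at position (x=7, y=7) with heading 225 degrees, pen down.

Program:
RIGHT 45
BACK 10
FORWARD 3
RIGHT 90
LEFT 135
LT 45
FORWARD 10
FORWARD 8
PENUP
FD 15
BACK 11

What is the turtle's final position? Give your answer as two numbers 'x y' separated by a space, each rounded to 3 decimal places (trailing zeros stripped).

Answer: 14 -15

Derivation:
Executing turtle program step by step:
Start: pos=(7,7), heading=225, pen down
RT 45: heading 225 -> 180
BK 10: (7,7) -> (17,7) [heading=180, draw]
FD 3: (17,7) -> (14,7) [heading=180, draw]
RT 90: heading 180 -> 90
LT 135: heading 90 -> 225
LT 45: heading 225 -> 270
FD 10: (14,7) -> (14,-3) [heading=270, draw]
FD 8: (14,-3) -> (14,-11) [heading=270, draw]
PU: pen up
FD 15: (14,-11) -> (14,-26) [heading=270, move]
BK 11: (14,-26) -> (14,-15) [heading=270, move]
Final: pos=(14,-15), heading=270, 4 segment(s) drawn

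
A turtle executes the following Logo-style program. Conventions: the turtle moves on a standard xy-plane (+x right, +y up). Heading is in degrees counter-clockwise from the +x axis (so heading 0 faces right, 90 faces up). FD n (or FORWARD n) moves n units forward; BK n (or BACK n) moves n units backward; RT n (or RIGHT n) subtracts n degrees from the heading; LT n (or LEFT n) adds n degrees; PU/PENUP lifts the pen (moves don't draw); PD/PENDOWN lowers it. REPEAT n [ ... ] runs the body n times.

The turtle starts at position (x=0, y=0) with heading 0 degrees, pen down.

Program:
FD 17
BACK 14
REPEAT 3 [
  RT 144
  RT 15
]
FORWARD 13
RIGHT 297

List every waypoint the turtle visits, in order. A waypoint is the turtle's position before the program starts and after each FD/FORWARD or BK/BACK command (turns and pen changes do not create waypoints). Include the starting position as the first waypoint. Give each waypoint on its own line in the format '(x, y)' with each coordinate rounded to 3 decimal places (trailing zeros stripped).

Executing turtle program step by step:
Start: pos=(0,0), heading=0, pen down
FD 17: (0,0) -> (17,0) [heading=0, draw]
BK 14: (17,0) -> (3,0) [heading=0, draw]
REPEAT 3 [
  -- iteration 1/3 --
  RT 144: heading 0 -> 216
  RT 15: heading 216 -> 201
  -- iteration 2/3 --
  RT 144: heading 201 -> 57
  RT 15: heading 57 -> 42
  -- iteration 3/3 --
  RT 144: heading 42 -> 258
  RT 15: heading 258 -> 243
]
FD 13: (3,0) -> (-2.902,-11.583) [heading=243, draw]
RT 297: heading 243 -> 306
Final: pos=(-2.902,-11.583), heading=306, 3 segment(s) drawn
Waypoints (4 total):
(0, 0)
(17, 0)
(3, 0)
(-2.902, -11.583)

Answer: (0, 0)
(17, 0)
(3, 0)
(-2.902, -11.583)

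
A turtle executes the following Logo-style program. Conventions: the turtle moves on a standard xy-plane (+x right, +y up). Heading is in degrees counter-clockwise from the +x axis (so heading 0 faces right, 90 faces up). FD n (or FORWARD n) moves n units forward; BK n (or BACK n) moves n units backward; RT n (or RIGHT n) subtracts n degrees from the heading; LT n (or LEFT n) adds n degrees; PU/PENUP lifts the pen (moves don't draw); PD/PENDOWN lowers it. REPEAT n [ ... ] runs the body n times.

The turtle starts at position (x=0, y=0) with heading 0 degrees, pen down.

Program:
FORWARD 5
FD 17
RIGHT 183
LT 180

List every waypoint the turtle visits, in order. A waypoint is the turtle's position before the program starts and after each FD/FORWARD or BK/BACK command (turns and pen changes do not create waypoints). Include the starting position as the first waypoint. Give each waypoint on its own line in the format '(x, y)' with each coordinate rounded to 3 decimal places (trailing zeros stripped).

Answer: (0, 0)
(5, 0)
(22, 0)

Derivation:
Executing turtle program step by step:
Start: pos=(0,0), heading=0, pen down
FD 5: (0,0) -> (5,0) [heading=0, draw]
FD 17: (5,0) -> (22,0) [heading=0, draw]
RT 183: heading 0 -> 177
LT 180: heading 177 -> 357
Final: pos=(22,0), heading=357, 2 segment(s) drawn
Waypoints (3 total):
(0, 0)
(5, 0)
(22, 0)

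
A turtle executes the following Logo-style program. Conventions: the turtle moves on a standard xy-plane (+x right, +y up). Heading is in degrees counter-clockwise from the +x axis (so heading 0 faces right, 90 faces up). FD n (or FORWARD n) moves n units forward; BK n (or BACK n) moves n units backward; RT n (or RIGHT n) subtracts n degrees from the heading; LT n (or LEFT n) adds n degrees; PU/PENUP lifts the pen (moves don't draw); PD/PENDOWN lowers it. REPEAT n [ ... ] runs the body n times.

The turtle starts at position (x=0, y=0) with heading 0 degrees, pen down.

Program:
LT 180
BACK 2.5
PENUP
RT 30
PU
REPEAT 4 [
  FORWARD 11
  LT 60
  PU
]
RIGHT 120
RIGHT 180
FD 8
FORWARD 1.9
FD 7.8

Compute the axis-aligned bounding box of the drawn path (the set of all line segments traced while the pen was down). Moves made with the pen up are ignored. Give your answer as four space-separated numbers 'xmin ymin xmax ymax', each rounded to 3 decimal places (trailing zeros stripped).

Answer: 0 0 2.5 0

Derivation:
Executing turtle program step by step:
Start: pos=(0,0), heading=0, pen down
LT 180: heading 0 -> 180
BK 2.5: (0,0) -> (2.5,0) [heading=180, draw]
PU: pen up
RT 30: heading 180 -> 150
PU: pen up
REPEAT 4 [
  -- iteration 1/4 --
  FD 11: (2.5,0) -> (-7.026,5.5) [heading=150, move]
  LT 60: heading 150 -> 210
  PU: pen up
  -- iteration 2/4 --
  FD 11: (-7.026,5.5) -> (-16.553,0) [heading=210, move]
  LT 60: heading 210 -> 270
  PU: pen up
  -- iteration 3/4 --
  FD 11: (-16.553,0) -> (-16.553,-11) [heading=270, move]
  LT 60: heading 270 -> 330
  PU: pen up
  -- iteration 4/4 --
  FD 11: (-16.553,-11) -> (-7.026,-16.5) [heading=330, move]
  LT 60: heading 330 -> 30
  PU: pen up
]
RT 120: heading 30 -> 270
RT 180: heading 270 -> 90
FD 8: (-7.026,-16.5) -> (-7.026,-8.5) [heading=90, move]
FD 1.9: (-7.026,-8.5) -> (-7.026,-6.6) [heading=90, move]
FD 7.8: (-7.026,-6.6) -> (-7.026,1.2) [heading=90, move]
Final: pos=(-7.026,1.2), heading=90, 1 segment(s) drawn

Segment endpoints: x in {0, 2.5}, y in {0, 0}
xmin=0, ymin=0, xmax=2.5, ymax=0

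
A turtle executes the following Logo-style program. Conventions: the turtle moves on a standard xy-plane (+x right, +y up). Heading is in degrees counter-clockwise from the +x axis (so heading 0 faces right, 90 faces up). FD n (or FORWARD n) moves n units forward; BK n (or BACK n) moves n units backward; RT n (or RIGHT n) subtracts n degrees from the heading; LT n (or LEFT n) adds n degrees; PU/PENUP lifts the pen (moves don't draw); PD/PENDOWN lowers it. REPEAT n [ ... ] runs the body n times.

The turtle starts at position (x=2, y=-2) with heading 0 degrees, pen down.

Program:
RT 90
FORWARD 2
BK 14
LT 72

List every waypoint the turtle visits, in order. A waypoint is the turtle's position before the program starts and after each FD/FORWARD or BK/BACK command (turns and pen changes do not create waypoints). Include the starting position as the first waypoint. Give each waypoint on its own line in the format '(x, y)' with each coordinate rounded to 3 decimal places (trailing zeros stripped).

Executing turtle program step by step:
Start: pos=(2,-2), heading=0, pen down
RT 90: heading 0 -> 270
FD 2: (2,-2) -> (2,-4) [heading=270, draw]
BK 14: (2,-4) -> (2,10) [heading=270, draw]
LT 72: heading 270 -> 342
Final: pos=(2,10), heading=342, 2 segment(s) drawn
Waypoints (3 total):
(2, -2)
(2, -4)
(2, 10)

Answer: (2, -2)
(2, -4)
(2, 10)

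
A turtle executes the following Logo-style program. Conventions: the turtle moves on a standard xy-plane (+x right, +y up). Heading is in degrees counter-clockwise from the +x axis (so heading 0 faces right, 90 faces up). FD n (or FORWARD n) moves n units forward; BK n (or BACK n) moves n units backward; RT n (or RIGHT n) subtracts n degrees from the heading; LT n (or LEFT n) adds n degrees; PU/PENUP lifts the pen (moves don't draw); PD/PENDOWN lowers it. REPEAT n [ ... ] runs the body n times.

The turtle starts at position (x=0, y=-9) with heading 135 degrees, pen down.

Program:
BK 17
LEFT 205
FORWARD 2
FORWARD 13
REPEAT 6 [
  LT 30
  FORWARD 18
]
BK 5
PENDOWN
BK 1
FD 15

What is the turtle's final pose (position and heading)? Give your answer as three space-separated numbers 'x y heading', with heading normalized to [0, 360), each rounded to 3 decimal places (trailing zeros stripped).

Executing turtle program step by step:
Start: pos=(0,-9), heading=135, pen down
BK 17: (0,-9) -> (12.021,-21.021) [heading=135, draw]
LT 205: heading 135 -> 340
FD 2: (12.021,-21.021) -> (13.9,-21.705) [heading=340, draw]
FD 13: (13.9,-21.705) -> (26.116,-26.151) [heading=340, draw]
REPEAT 6 [
  -- iteration 1/6 --
  LT 30: heading 340 -> 10
  FD 18: (26.116,-26.151) -> (43.843,-23.025) [heading=10, draw]
  -- iteration 2/6 --
  LT 30: heading 10 -> 40
  FD 18: (43.843,-23.025) -> (57.632,-11.455) [heading=40, draw]
  -- iteration 3/6 --
  LT 30: heading 40 -> 70
  FD 18: (57.632,-11.455) -> (63.788,5.459) [heading=70, draw]
  -- iteration 4/6 --
  LT 30: heading 70 -> 100
  FD 18: (63.788,5.459) -> (60.662,23.186) [heading=100, draw]
  -- iteration 5/6 --
  LT 30: heading 100 -> 130
  FD 18: (60.662,23.186) -> (49.092,36.975) [heading=130, draw]
  -- iteration 6/6 --
  LT 30: heading 130 -> 160
  FD 18: (49.092,36.975) -> (32.178,43.131) [heading=160, draw]
]
BK 5: (32.178,43.131) -> (36.876,41.421) [heading=160, draw]
PD: pen down
BK 1: (36.876,41.421) -> (37.816,41.079) [heading=160, draw]
FD 15: (37.816,41.079) -> (23.72,46.209) [heading=160, draw]
Final: pos=(23.72,46.209), heading=160, 12 segment(s) drawn

Answer: 23.72 46.209 160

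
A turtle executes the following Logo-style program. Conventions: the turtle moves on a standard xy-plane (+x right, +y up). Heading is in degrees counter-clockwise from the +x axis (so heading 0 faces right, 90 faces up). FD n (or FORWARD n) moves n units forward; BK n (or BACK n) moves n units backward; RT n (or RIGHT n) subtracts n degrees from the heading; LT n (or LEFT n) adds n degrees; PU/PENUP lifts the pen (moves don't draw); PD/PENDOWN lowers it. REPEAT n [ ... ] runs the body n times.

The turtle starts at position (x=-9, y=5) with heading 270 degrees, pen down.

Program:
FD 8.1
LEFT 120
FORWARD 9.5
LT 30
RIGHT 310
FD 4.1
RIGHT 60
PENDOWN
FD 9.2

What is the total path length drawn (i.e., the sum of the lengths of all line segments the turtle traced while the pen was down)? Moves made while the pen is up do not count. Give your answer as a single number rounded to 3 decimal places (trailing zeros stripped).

Answer: 30.9

Derivation:
Executing turtle program step by step:
Start: pos=(-9,5), heading=270, pen down
FD 8.1: (-9,5) -> (-9,-3.1) [heading=270, draw]
LT 120: heading 270 -> 30
FD 9.5: (-9,-3.1) -> (-0.773,1.65) [heading=30, draw]
LT 30: heading 30 -> 60
RT 310: heading 60 -> 110
FD 4.1: (-0.773,1.65) -> (-2.175,5.503) [heading=110, draw]
RT 60: heading 110 -> 50
PD: pen down
FD 9.2: (-2.175,5.503) -> (3.739,12.55) [heading=50, draw]
Final: pos=(3.739,12.55), heading=50, 4 segment(s) drawn

Segment lengths:
  seg 1: (-9,5) -> (-9,-3.1), length = 8.1
  seg 2: (-9,-3.1) -> (-0.773,1.65), length = 9.5
  seg 3: (-0.773,1.65) -> (-2.175,5.503), length = 4.1
  seg 4: (-2.175,5.503) -> (3.739,12.55), length = 9.2
Total = 30.9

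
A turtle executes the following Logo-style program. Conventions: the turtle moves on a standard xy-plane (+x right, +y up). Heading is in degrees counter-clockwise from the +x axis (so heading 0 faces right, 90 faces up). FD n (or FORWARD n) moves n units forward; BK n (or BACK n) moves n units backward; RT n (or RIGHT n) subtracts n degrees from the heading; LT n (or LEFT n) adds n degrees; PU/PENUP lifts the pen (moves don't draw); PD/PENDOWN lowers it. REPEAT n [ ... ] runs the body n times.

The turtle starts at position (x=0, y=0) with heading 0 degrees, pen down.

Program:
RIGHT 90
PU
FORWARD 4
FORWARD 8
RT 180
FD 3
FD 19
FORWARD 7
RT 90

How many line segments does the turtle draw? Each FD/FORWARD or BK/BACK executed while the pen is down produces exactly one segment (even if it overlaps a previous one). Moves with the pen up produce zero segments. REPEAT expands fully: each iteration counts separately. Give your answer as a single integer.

Executing turtle program step by step:
Start: pos=(0,0), heading=0, pen down
RT 90: heading 0 -> 270
PU: pen up
FD 4: (0,0) -> (0,-4) [heading=270, move]
FD 8: (0,-4) -> (0,-12) [heading=270, move]
RT 180: heading 270 -> 90
FD 3: (0,-12) -> (0,-9) [heading=90, move]
FD 19: (0,-9) -> (0,10) [heading=90, move]
FD 7: (0,10) -> (0,17) [heading=90, move]
RT 90: heading 90 -> 0
Final: pos=(0,17), heading=0, 0 segment(s) drawn
Segments drawn: 0

Answer: 0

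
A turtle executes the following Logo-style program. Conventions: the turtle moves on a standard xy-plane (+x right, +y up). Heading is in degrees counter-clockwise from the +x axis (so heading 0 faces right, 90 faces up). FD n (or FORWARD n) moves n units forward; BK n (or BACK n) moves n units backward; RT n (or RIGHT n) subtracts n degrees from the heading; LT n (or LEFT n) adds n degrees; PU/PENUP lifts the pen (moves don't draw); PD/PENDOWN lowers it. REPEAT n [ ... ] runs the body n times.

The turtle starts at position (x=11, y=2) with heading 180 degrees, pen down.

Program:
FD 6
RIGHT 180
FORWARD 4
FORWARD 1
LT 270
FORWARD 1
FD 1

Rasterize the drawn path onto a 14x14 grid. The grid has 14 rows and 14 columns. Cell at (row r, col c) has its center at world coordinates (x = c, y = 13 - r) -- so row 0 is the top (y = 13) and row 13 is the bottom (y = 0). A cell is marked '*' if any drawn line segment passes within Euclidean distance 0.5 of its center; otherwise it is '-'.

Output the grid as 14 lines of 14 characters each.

Segment 0: (11,2) -> (5,2)
Segment 1: (5,2) -> (9,2)
Segment 2: (9,2) -> (10,2)
Segment 3: (10,2) -> (10,1)
Segment 4: (10,1) -> (10,0)

Answer: --------------
--------------
--------------
--------------
--------------
--------------
--------------
--------------
--------------
--------------
--------------
-----*******--
----------*---
----------*---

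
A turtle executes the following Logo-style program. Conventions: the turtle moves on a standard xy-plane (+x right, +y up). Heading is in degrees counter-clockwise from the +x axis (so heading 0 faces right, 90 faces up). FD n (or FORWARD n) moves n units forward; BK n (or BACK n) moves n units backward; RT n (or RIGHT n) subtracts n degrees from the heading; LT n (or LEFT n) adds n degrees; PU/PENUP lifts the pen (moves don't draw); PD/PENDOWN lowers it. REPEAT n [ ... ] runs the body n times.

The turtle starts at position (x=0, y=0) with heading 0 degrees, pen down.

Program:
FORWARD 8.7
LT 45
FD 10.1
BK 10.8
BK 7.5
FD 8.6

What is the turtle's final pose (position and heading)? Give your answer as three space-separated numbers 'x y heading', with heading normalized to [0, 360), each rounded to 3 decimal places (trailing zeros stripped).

Answer: 8.983 0.283 45

Derivation:
Executing turtle program step by step:
Start: pos=(0,0), heading=0, pen down
FD 8.7: (0,0) -> (8.7,0) [heading=0, draw]
LT 45: heading 0 -> 45
FD 10.1: (8.7,0) -> (15.842,7.142) [heading=45, draw]
BK 10.8: (15.842,7.142) -> (8.205,-0.495) [heading=45, draw]
BK 7.5: (8.205,-0.495) -> (2.902,-5.798) [heading=45, draw]
FD 8.6: (2.902,-5.798) -> (8.983,0.283) [heading=45, draw]
Final: pos=(8.983,0.283), heading=45, 5 segment(s) drawn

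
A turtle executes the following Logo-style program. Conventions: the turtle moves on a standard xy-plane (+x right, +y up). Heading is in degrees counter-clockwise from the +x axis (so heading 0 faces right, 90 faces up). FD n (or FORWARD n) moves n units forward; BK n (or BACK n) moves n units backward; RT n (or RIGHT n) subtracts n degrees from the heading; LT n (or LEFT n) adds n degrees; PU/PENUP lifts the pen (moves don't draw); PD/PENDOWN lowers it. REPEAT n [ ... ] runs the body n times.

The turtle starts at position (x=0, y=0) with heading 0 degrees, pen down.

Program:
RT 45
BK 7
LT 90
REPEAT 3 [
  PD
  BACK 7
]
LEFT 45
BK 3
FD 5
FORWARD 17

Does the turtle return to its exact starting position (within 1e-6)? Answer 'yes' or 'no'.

Answer: no

Derivation:
Executing turtle program step by step:
Start: pos=(0,0), heading=0, pen down
RT 45: heading 0 -> 315
BK 7: (0,0) -> (-4.95,4.95) [heading=315, draw]
LT 90: heading 315 -> 45
REPEAT 3 [
  -- iteration 1/3 --
  PD: pen down
  BK 7: (-4.95,4.95) -> (-9.899,0) [heading=45, draw]
  -- iteration 2/3 --
  PD: pen down
  BK 7: (-9.899,0) -> (-14.849,-4.95) [heading=45, draw]
  -- iteration 3/3 --
  PD: pen down
  BK 7: (-14.849,-4.95) -> (-19.799,-9.899) [heading=45, draw]
]
LT 45: heading 45 -> 90
BK 3: (-19.799,-9.899) -> (-19.799,-12.899) [heading=90, draw]
FD 5: (-19.799,-12.899) -> (-19.799,-7.899) [heading=90, draw]
FD 17: (-19.799,-7.899) -> (-19.799,9.101) [heading=90, draw]
Final: pos=(-19.799,9.101), heading=90, 7 segment(s) drawn

Start position: (0, 0)
Final position: (-19.799, 9.101)
Distance = 21.79; >= 1e-6 -> NOT closed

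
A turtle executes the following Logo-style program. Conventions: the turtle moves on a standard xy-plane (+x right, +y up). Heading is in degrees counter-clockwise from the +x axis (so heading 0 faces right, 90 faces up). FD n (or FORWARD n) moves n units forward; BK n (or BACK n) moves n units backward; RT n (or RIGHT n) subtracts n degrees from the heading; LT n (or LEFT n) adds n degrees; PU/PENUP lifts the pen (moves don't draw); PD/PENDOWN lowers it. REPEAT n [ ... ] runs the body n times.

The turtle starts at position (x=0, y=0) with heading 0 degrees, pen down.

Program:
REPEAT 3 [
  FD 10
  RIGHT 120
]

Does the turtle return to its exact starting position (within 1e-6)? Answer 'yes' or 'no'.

Answer: yes

Derivation:
Executing turtle program step by step:
Start: pos=(0,0), heading=0, pen down
REPEAT 3 [
  -- iteration 1/3 --
  FD 10: (0,0) -> (10,0) [heading=0, draw]
  RT 120: heading 0 -> 240
  -- iteration 2/3 --
  FD 10: (10,0) -> (5,-8.66) [heading=240, draw]
  RT 120: heading 240 -> 120
  -- iteration 3/3 --
  FD 10: (5,-8.66) -> (0,0) [heading=120, draw]
  RT 120: heading 120 -> 0
]
Final: pos=(0,0), heading=0, 3 segment(s) drawn

Start position: (0, 0)
Final position: (0, 0)
Distance = 0; < 1e-6 -> CLOSED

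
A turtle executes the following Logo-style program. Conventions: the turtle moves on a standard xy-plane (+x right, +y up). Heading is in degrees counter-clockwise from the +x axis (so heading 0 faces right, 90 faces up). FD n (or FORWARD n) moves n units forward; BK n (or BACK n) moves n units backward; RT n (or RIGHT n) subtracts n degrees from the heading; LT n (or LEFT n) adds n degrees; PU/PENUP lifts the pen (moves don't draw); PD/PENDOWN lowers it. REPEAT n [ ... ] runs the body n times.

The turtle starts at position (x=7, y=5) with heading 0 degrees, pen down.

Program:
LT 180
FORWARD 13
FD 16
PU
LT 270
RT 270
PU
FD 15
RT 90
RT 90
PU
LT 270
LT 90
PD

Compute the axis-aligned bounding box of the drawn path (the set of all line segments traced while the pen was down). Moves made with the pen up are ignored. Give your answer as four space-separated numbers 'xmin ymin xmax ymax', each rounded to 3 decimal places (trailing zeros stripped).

Executing turtle program step by step:
Start: pos=(7,5), heading=0, pen down
LT 180: heading 0 -> 180
FD 13: (7,5) -> (-6,5) [heading=180, draw]
FD 16: (-6,5) -> (-22,5) [heading=180, draw]
PU: pen up
LT 270: heading 180 -> 90
RT 270: heading 90 -> 180
PU: pen up
FD 15: (-22,5) -> (-37,5) [heading=180, move]
RT 90: heading 180 -> 90
RT 90: heading 90 -> 0
PU: pen up
LT 270: heading 0 -> 270
LT 90: heading 270 -> 0
PD: pen down
Final: pos=(-37,5), heading=0, 2 segment(s) drawn

Segment endpoints: x in {-22, -6, 7}, y in {5, 5, 5}
xmin=-22, ymin=5, xmax=7, ymax=5

Answer: -22 5 7 5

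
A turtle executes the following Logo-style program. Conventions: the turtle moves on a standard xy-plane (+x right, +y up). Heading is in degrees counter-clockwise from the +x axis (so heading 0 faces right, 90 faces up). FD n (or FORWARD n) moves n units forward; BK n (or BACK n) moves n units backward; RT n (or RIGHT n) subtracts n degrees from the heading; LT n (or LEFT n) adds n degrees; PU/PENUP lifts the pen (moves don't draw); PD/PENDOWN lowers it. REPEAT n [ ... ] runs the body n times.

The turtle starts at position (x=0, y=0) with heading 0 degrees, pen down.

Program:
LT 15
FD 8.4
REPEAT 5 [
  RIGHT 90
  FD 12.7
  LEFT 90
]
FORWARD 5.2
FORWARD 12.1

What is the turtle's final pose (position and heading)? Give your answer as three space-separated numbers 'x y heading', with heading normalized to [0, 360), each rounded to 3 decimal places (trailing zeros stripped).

Answer: 41.259 -54.685 15

Derivation:
Executing turtle program step by step:
Start: pos=(0,0), heading=0, pen down
LT 15: heading 0 -> 15
FD 8.4: (0,0) -> (8.114,2.174) [heading=15, draw]
REPEAT 5 [
  -- iteration 1/5 --
  RT 90: heading 15 -> 285
  FD 12.7: (8.114,2.174) -> (11.401,-10.093) [heading=285, draw]
  LT 90: heading 285 -> 15
  -- iteration 2/5 --
  RT 90: heading 15 -> 285
  FD 12.7: (11.401,-10.093) -> (14.688,-22.36) [heading=285, draw]
  LT 90: heading 285 -> 15
  -- iteration 3/5 --
  RT 90: heading 15 -> 285
  FD 12.7: (14.688,-22.36) -> (17.975,-34.628) [heading=285, draw]
  LT 90: heading 285 -> 15
  -- iteration 4/5 --
  RT 90: heading 15 -> 285
  FD 12.7: (17.975,-34.628) -> (21.262,-46.895) [heading=285, draw]
  LT 90: heading 285 -> 15
  -- iteration 5/5 --
  RT 90: heading 15 -> 285
  FD 12.7: (21.262,-46.895) -> (24.549,-59.162) [heading=285, draw]
  LT 90: heading 285 -> 15
]
FD 5.2: (24.549,-59.162) -> (29.572,-57.816) [heading=15, draw]
FD 12.1: (29.572,-57.816) -> (41.259,-54.685) [heading=15, draw]
Final: pos=(41.259,-54.685), heading=15, 8 segment(s) drawn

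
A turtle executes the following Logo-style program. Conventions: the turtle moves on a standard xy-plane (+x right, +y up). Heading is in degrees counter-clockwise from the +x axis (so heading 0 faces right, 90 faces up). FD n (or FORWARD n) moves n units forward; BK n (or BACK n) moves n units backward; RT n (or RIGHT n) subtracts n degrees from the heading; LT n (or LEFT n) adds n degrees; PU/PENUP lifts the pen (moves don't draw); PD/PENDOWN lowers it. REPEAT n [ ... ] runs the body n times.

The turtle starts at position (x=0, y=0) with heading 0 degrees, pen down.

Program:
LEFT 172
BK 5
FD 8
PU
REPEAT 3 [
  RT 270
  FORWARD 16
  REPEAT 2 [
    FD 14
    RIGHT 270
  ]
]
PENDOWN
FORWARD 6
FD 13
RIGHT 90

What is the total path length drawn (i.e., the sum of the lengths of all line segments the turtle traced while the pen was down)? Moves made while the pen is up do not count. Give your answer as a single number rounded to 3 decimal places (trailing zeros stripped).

Answer: 32

Derivation:
Executing turtle program step by step:
Start: pos=(0,0), heading=0, pen down
LT 172: heading 0 -> 172
BK 5: (0,0) -> (4.951,-0.696) [heading=172, draw]
FD 8: (4.951,-0.696) -> (-2.971,0.418) [heading=172, draw]
PU: pen up
REPEAT 3 [
  -- iteration 1/3 --
  RT 270: heading 172 -> 262
  FD 16: (-2.971,0.418) -> (-5.198,-15.427) [heading=262, move]
  REPEAT 2 [
    -- iteration 1/2 --
    FD 14: (-5.198,-15.427) -> (-7.146,-29.291) [heading=262, move]
    RT 270: heading 262 -> 352
    -- iteration 2/2 --
    FD 14: (-7.146,-29.291) -> (6.718,-31.239) [heading=352, move]
    RT 270: heading 352 -> 82
  ]
  -- iteration 2/3 --
  RT 270: heading 82 -> 172
  FD 16: (6.718,-31.239) -> (-9.127,-29.012) [heading=172, move]
  REPEAT 2 [
    -- iteration 1/2 --
    FD 14: (-9.127,-29.012) -> (-22.99,-27.064) [heading=172, move]
    RT 270: heading 172 -> 262
    -- iteration 2/2 --
    FD 14: (-22.99,-27.064) -> (-24.939,-40.928) [heading=262, move]
    RT 270: heading 262 -> 352
  ]
  -- iteration 3/3 --
  RT 270: heading 352 -> 82
  FD 16: (-24.939,-40.928) -> (-22.712,-25.083) [heading=82, move]
  REPEAT 2 [
    -- iteration 1/2 --
    FD 14: (-22.712,-25.083) -> (-20.764,-11.219) [heading=82, move]
    RT 270: heading 82 -> 172
    -- iteration 2/2 --
    FD 14: (-20.764,-11.219) -> (-34.627,-9.271) [heading=172, move]
    RT 270: heading 172 -> 262
  ]
]
PD: pen down
FD 6: (-34.627,-9.271) -> (-35.462,-15.213) [heading=262, draw]
FD 13: (-35.462,-15.213) -> (-37.272,-28.086) [heading=262, draw]
RT 90: heading 262 -> 172
Final: pos=(-37.272,-28.086), heading=172, 4 segment(s) drawn

Segment lengths:
  seg 1: (0,0) -> (4.951,-0.696), length = 5
  seg 2: (4.951,-0.696) -> (-2.971,0.418), length = 8
  seg 3: (-34.627,-9.271) -> (-35.462,-15.213), length = 6
  seg 4: (-35.462,-15.213) -> (-37.272,-28.086), length = 13
Total = 32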